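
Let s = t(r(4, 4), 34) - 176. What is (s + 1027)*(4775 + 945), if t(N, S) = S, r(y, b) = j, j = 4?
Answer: 5062200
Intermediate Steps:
r(y, b) = 4
s = -142 (s = 34 - 176 = -142)
(s + 1027)*(4775 + 945) = (-142 + 1027)*(4775 + 945) = 885*5720 = 5062200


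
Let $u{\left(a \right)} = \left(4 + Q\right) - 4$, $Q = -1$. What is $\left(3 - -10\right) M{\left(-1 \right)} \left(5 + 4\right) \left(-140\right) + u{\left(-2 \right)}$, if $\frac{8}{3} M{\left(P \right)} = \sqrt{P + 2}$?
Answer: $- \frac{12287}{2} \approx -6143.5$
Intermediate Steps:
$M{\left(P \right)} = \frac{3 \sqrt{2 + P}}{8}$ ($M{\left(P \right)} = \frac{3 \sqrt{P + 2}}{8} = \frac{3 \sqrt{2 + P}}{8}$)
$u{\left(a \right)} = -1$ ($u{\left(a \right)} = \left(4 - 1\right) - 4 = 3 - 4 = -1$)
$\left(3 - -10\right) M{\left(-1 \right)} \left(5 + 4\right) \left(-140\right) + u{\left(-2 \right)} = \left(3 - -10\right) \frac{3 \sqrt{2 - 1}}{8} \left(5 + 4\right) \left(-140\right) - 1 = \left(3 + 10\right) \frac{3 \sqrt{1}}{8} \cdot 9 \left(-140\right) - 1 = 13 \cdot \frac{3}{8} \cdot 1 \cdot 9 \left(-140\right) - 1 = 13 \cdot \frac{3}{8} \cdot 9 \left(-140\right) - 1 = \frac{39}{8} \cdot 9 \left(-140\right) - 1 = \frac{351}{8} \left(-140\right) - 1 = - \frac{12285}{2} - 1 = - \frac{12287}{2}$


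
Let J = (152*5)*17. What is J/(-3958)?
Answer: -6460/1979 ≈ -3.2643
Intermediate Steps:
J = 12920 (J = 760*17 = 12920)
J/(-3958) = 12920/(-3958) = 12920*(-1/3958) = -6460/1979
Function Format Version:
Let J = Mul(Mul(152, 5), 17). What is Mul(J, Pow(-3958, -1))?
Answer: Rational(-6460, 1979) ≈ -3.2643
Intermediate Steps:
J = 12920 (J = Mul(760, 17) = 12920)
Mul(J, Pow(-3958, -1)) = Mul(12920, Pow(-3958, -1)) = Mul(12920, Rational(-1, 3958)) = Rational(-6460, 1979)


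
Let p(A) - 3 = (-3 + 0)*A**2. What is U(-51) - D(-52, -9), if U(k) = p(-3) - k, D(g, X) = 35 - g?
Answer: -60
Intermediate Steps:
p(A) = 3 - 3*A**2 (p(A) = 3 + (-3 + 0)*A**2 = 3 - 3*A**2)
U(k) = -24 - k (U(k) = (3 - 3*(-3)**2) - k = (3 - 3*9) - k = (3 - 27) - k = -24 - k)
U(-51) - D(-52, -9) = (-24 - 1*(-51)) - (35 - 1*(-52)) = (-24 + 51) - (35 + 52) = 27 - 1*87 = 27 - 87 = -60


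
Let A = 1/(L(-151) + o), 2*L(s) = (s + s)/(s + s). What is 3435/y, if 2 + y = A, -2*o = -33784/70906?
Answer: -179805075/33784 ≈ -5322.2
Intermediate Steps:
L(s) = 1/2 (L(s) = ((s + s)/(s + s))/2 = ((2*s)/((2*s)))/2 = ((2*s)*(1/(2*s)))/2 = (1/2)*1 = 1/2)
o = 8446/35453 (o = -(-16892)/70906 = -1/2*(-16892/35453) = 8446/35453 ≈ 0.23823)
A = 70906/52345 (A = 1/(1/2 + 8446/35453) = 1/(52345/70906) = 70906/52345 ≈ 1.3546)
y = -33784/52345 (y = -2 + 70906/52345 = -33784/52345 ≈ -0.64541)
3435/y = 3435/(-33784/52345) = 3435*(-52345/33784) = -179805075/33784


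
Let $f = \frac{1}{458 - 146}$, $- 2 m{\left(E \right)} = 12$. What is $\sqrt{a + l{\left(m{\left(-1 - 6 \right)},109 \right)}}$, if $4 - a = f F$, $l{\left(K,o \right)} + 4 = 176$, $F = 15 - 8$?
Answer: $\frac{\sqrt{4282590}}{156} \approx 13.266$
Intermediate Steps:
$F = 7$
$m{\left(E \right)} = -6$ ($m{\left(E \right)} = \left(- \frac{1}{2}\right) 12 = -6$)
$f = \frac{1}{312} \approx 0.0032051$
$l{\left(K,o \right)} = 172$ ($l{\left(K,o \right)} = -4 + 176 = 172$)
$a = \frac{1241}{312}$ ($a = 4 - \frac{1}{312} \cdot 7 = 4 - \frac{7}{312} = \frac{1241}{312} \approx 3.9776$)
$\sqrt{a + l{\left(m{\left(-1 - 6 \right)},109 \right)}} = \sqrt{\frac{1241}{312} + 172} = \sqrt{\frac{54905}{312}} = \frac{\sqrt{4282590}}{156}$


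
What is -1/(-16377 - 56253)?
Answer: 1/72630 ≈ 1.3768e-5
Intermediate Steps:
-1/(-16377 - 56253) = -1/(-72630) = -1*(-1/72630) = 1/72630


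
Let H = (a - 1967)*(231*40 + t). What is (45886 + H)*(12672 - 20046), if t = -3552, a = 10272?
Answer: -348677569524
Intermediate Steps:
H = 47238840 (H = (10272 - 1967)*(231*40 - 3552) = 8305*(9240 - 3552) = 8305*5688 = 47238840)
(45886 + H)*(12672 - 20046) = (45886 + 47238840)*(12672 - 20046) = 47284726*(-7374) = -348677569524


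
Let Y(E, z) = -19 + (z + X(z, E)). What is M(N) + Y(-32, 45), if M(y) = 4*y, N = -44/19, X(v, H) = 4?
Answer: 394/19 ≈ 20.737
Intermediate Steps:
N = -44/19 (N = -44*1/19 = -44/19 ≈ -2.3158)
Y(E, z) = -15 + z (Y(E, z) = -19 + (z + 4) = -19 + (4 + z) = -15 + z)
M(N) + Y(-32, 45) = 4*(-44/19) + (-15 + 45) = -176/19 + 30 = 394/19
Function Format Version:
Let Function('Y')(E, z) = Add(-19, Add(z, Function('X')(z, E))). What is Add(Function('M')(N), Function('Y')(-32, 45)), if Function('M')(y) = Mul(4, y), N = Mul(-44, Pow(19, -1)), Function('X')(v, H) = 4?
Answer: Rational(394, 19) ≈ 20.737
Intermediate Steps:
N = Rational(-44, 19) (N = Mul(-44, Rational(1, 19)) = Rational(-44, 19) ≈ -2.3158)
Function('Y')(E, z) = Add(-15, z) (Function('Y')(E, z) = Add(-19, Add(z, 4)) = Add(-19, Add(4, z)) = Add(-15, z))
Add(Function('M')(N), Function('Y')(-32, 45)) = Add(Mul(4, Rational(-44, 19)), Add(-15, 45)) = Add(Rational(-176, 19), 30) = Rational(394, 19)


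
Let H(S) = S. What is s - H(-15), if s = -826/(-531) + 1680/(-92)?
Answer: -353/207 ≈ -1.7053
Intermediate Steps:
s = -3458/207 (s = -826*(-1/531) + 1680*(-1/92) = 14/9 - 420/23 = -3458/207 ≈ -16.705)
s - H(-15) = -3458/207 - 1*(-15) = -3458/207 + 15 = -353/207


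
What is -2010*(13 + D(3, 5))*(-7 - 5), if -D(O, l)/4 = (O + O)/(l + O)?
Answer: 241200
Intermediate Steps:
D(O, l) = -8*O/(O + l) (D(O, l) = -4*(O + O)/(l + O) = -4*2*O/(O + l) = -8*O/(O + l))
-2010*(13 + D(3, 5))*(-7 - 5) = -2010*(13 - 8*3/(3 + 5))*(-7 - 5) = -2010*(13 - 8*3/8)*(-12) = -2010*(13 - 8*3*1/8)*(-12) = -2010*(13 - 3)*(-12) = -20100*(-12) = -2010*(-120) = 241200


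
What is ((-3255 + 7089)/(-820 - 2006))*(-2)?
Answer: 426/157 ≈ 2.7134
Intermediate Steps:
((-3255 + 7089)/(-820 - 2006))*(-2) = (3834/(-2826))*(-2) = (3834*(-1/2826))*(-2) = -213/157*(-2) = 426/157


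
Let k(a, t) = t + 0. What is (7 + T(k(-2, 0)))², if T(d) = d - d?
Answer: 49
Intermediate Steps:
k(a, t) = t
T(d) = 0
(7 + T(k(-2, 0)))² = (7 + 0)² = 7² = 49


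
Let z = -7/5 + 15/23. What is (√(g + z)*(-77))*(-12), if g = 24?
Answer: 924*√307510/115 ≈ 4455.6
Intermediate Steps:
z = -86/115 (z = -7*⅕ + 15*(1/23) = -7/5 + 15/23 = -86/115 ≈ -0.74783)
(√(g + z)*(-77))*(-12) = (√(24 - 86/115)*(-77))*(-12) = (√(2674/115)*(-77))*(-12) = ((√307510/115)*(-77))*(-12) = -77*√307510/115*(-12) = 924*√307510/115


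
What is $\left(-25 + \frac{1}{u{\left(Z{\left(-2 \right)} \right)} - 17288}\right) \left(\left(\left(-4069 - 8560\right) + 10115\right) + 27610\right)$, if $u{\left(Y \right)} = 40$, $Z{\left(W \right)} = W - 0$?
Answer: $- \frac{1352677537}{2156} \approx -6.274 \cdot 10^{5}$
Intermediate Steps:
$Z{\left(W \right)} = W$ ($Z{\left(W \right)} = W + 0 = W$)
$\left(-25 + \frac{1}{u{\left(Z{\left(-2 \right)} \right)} - 17288}\right) \left(\left(\left(-4069 - 8560\right) + 10115\right) + 27610\right) = \left(-25 + \frac{1}{40 - 17288}\right) \left(\left(\left(-4069 - 8560\right) + 10115\right) + 27610\right) = \left(-25 + \frac{1}{-17248}\right) \left(\left(-12629 + 10115\right) + 27610\right) = \left(-25 - \frac{1}{17248}\right) \left(-2514 + 27610\right) = \left(- \frac{431201}{17248}\right) 25096 = - \frac{1352677537}{2156}$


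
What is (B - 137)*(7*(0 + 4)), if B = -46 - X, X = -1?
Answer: -5096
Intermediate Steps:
B = -45 (B = -46 - 1*(-1) = -46 + 1 = -45)
(B - 137)*(7*(0 + 4)) = (-45 - 137)*(7*(0 + 4)) = -1274*4 = -182*28 = -5096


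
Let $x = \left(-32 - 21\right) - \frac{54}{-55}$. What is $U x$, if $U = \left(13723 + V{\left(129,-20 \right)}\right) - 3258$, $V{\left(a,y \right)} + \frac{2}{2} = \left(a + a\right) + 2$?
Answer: $- \frac{30681364}{55} \approx -5.5784 \cdot 10^{5}$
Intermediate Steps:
$V{\left(a,y \right)} = 1 + 2 a$ ($V{\left(a,y \right)} = -1 + \left(\left(a + a\right) + 2\right) = -1 + \left(2 a + 2\right) = -1 + \left(2 + 2 a\right) = 1 + 2 a$)
$U = 10724$ ($U = \left(13723 + \left(1 + 2 \cdot 129\right)\right) - 3258 = \left(13723 + \left(1 + 258\right)\right) - 3258 = \left(13723 + 259\right) - 3258 = 13982 - 3258 = 10724$)
$x = - \frac{2861}{55}$ ($x = -53 - - \frac{54}{55} = -53 + \frac{54}{55} = - \frac{2861}{55} \approx -52.018$)
$U x = 10724 \left(- \frac{2861}{55}\right) = - \frac{30681364}{55}$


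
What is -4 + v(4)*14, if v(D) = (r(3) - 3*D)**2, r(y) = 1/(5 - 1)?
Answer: 15431/8 ≈ 1928.9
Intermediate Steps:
r(y) = 1/4
v(D) = (1/4 - 3*D)**2
-4 + v(4)*14 = -4 + ((-1 + 12*4)**2/16)*14 = -4 + ((-1 + 48)**2/16)*14 = -4 + ((1/16)*47**2)*14 = -4 + ((1/16)*2209)*14 = -4 + (2209/16)*14 = -4 + 15463/8 = 15431/8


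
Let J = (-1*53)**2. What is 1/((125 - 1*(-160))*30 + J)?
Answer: 1/11359 ≈ 8.8036e-5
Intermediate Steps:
J = 2809 (J = (-53)**2 = 2809)
1/((125 - 1*(-160))*30 + J) = 1/((125 - 1*(-160))*30 + 2809) = 1/((125 + 160)*30 + 2809) = 1/(285*30 + 2809) = 1/(8550 + 2809) = 1/11359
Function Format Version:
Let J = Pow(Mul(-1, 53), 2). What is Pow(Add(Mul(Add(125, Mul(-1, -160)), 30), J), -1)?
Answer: Rational(1, 11359) ≈ 8.8036e-5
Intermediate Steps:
J = 2809 (J = Pow(-53, 2) = 2809)
Pow(Add(Mul(Add(125, Mul(-1, -160)), 30), J), -1) = Pow(Add(Mul(Add(125, Mul(-1, -160)), 30), 2809), -1) = Pow(Add(Mul(Add(125, 160), 30), 2809), -1) = Pow(Add(Mul(285, 30), 2809), -1) = Pow(Add(8550, 2809), -1) = Pow(11359, -1) = Rational(1, 11359)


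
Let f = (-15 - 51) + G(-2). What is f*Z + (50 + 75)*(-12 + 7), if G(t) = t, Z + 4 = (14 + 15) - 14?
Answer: -1373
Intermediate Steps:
Z = 11 (Z = -4 + ((14 + 15) - 14) = -4 + (29 - 14) = -4 + 15 = 11)
f = -68 (f = (-15 - 51) - 2 = -66 - 2 = -68)
f*Z + (50 + 75)*(-12 + 7) = -68*11 + (50 + 75)*(-12 + 7) = -748 + 125*(-5) = -748 - 625 = -1373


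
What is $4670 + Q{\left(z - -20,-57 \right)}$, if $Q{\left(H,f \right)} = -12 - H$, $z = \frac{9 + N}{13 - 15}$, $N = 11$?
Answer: $4648$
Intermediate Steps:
$z = -10$ ($z = \frac{9 + 11}{13 - 15} = \frac{20}{-2} = 20 \left(- \frac{1}{2}\right) = -10$)
$4670 + Q{\left(z - -20,-57 \right)} = 4670 - \left(2 + 20\right) = 4670 - 22 = 4648$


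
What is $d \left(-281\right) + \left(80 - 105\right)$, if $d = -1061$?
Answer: $298116$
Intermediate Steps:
$d \left(-281\right) + \left(80 - 105\right) = \left(-1061\right) \left(-281\right) + \left(80 - 105\right) = 298141 - 25 = 298116$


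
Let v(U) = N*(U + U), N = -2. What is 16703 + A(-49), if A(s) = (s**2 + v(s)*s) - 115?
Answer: 9385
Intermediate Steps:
v(U) = -4*U (v(U) = -2*(U + U) = -4*U)
A(s) = -115 - 3*s**2 (A(s) = (s**2 + (-4*s)*s) - 115 = (s**2 - 4*s**2) - 115 = -3*s**2 - 115 = -115 - 3*s**2)
16703 + A(-49) = 16703 + (-115 - 3*(-49)**2) = 16703 + (-115 - 3*2401) = 16703 + (-115 - 7203) = 16703 - 7318 = 9385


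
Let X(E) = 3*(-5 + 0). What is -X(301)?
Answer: 15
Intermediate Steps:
X(E) = -15 (X(E) = 3*(-5) = -15)
-X(301) = -1*(-15) = 15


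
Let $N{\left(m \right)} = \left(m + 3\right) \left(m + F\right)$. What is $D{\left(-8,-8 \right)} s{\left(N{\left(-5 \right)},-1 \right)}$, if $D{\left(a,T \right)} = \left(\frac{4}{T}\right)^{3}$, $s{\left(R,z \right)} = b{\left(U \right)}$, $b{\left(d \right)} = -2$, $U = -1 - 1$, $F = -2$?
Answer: $\frac{1}{4} \approx 0.25$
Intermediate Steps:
$U = -2$ ($U = -1 - 1 = -2$)
$N{\left(m \right)} = \left(-2 + m\right) \left(3 + m\right)$ ($N{\left(m \right)} = \left(m + 3\right) \left(m - 2\right) = \left(3 + m\right) \left(-2 + m\right) = \left(-2 + m\right) \left(3 + m\right)$)
$s{\left(R,z \right)} = -2$
$D{\left(a,T \right)} = \frac{64}{T^{3}}$
$D{\left(-8,-8 \right)} s{\left(N{\left(-5 \right)},-1 \right)} = \frac{64}{-512} \left(-2\right) = 64 \left(- \frac{1}{512}\right) \left(-2\right) = \left(- \frac{1}{8}\right) \left(-2\right) = \frac{1}{4}$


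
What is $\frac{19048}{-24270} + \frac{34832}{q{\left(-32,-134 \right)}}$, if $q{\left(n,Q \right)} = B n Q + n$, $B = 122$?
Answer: $- \frac{94986587}{132247230} \approx -0.71825$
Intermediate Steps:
$q{\left(n,Q \right)} = n + 122 Q n$ ($q{\left(n,Q \right)} = 122 n Q + n = 122 Q n + n = n + 122 Q n$)
$\frac{19048}{-24270} + \frac{34832}{q{\left(-32,-134 \right)}} = \frac{19048}{-24270} + \frac{34832}{\left(-32\right) \left(1 + 122 \left(-134\right)\right)} = 19048 \left(- \frac{1}{24270}\right) + \frac{34832}{\left(-32\right) \left(1 - 16348\right)} = - \frac{9524}{12135} + \frac{34832}{\left(-32\right) \left(-16347\right)} = - \frac{9524}{12135} + \frac{34832}{523104} = - \frac{9524}{12135} + 34832 \cdot \frac{1}{523104} = - \frac{9524}{12135} + \frac{2177}{32694} = - \frac{94986587}{132247230}$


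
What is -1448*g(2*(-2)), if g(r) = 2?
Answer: -2896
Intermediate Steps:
-1448*g(2*(-2)) = -1448*2 = -2896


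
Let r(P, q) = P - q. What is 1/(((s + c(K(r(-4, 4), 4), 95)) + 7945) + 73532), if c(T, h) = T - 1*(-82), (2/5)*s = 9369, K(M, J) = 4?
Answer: 2/209971 ≈ 9.5251e-6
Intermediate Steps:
s = 46845/2 (s = (5/2)*9369 = 46845/2 ≈ 23423.)
c(T, h) = 82 + T (c(T, h) = T + 82 = 82 + T)
1/(((s + c(K(r(-4, 4), 4), 95)) + 7945) + 73532) = 1/(((46845/2 + (82 + 4)) + 7945) + 73532) = 1/(((46845/2 + 86) + 7945) + 73532) = 1/((47017/2 + 7945) + 73532) = 1/(62907/2 + 73532) = 1/(209971/2) = 2/209971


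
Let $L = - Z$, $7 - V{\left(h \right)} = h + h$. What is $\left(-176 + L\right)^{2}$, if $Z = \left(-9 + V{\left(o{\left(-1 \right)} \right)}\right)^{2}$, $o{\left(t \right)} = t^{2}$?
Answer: $36864$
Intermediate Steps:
$V{\left(h \right)} = 7 - 2 h$ ($V{\left(h \right)} = 7 - \left(h + h\right) = 7 - 2 h$)
$Z = 16$ ($Z = \left(-9 + \left(7 - 2 \left(-1\right)^{2}\right)\right)^{2} = \left(-9 + \left(7 - 2\right)\right)^{2} = \left(-9 + 5\right)^{2} = \left(-4\right)^{2} = 16$)
$L = -16$ ($L = \left(-1\right) 16 = -16$)
$\left(-176 + L\right)^{2} = \left(-176 - 16\right)^{2} = \left(-192\right)^{2} = 36864$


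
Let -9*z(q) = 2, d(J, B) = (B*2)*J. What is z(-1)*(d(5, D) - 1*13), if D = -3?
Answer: 86/9 ≈ 9.5556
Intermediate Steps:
d(J, B) = 2*B*J (d(J, B) = (2*B)*J = 2*B*J)
z(q) = -2/9 (z(q) = -⅑*2 = -2/9)
z(-1)*(d(5, D) - 1*13) = -2*(2*(-3)*5 - 1*13)/9 = -2*(-30 - 13)/9 = -2/9*(-43) = 86/9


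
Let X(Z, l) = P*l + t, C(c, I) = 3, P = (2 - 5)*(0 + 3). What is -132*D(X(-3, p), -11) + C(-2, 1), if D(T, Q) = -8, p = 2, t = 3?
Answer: 1059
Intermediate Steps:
P = -9 (P = -3*3 = -9)
X(Z, l) = 3 - 9*l (X(Z, l) = -9*l + 3 = 3 - 9*l)
-132*D(X(-3, p), -11) + C(-2, 1) = -132*(-8) + 3 = 1056 + 3 = 1059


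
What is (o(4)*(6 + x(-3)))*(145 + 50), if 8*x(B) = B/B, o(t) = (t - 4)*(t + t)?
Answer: 0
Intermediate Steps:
o(t) = 2*t*(-4 + t) (o(t) = (-4 + t)*(2*t) = 2*t*(-4 + t))
x(B) = ⅛ (x(B) = (B/B)/8 = (⅛)*1 = ⅛)
(o(4)*(6 + x(-3)))*(145 + 50) = ((2*4*(-4 + 4))*(6 + ⅛))*(145 + 50) = ((2*4*0)*(49/8))*195 = (0*(49/8))*195 = 0*195 = 0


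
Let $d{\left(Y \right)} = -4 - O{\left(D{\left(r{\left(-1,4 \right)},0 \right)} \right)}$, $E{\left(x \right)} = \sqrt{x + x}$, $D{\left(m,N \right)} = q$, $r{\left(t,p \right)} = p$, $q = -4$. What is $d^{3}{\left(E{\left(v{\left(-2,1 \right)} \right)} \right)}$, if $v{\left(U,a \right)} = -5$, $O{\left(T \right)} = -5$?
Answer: $1$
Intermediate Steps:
$D{\left(m,N \right)} = -4$
$E{\left(x \right)} = \sqrt{2} \sqrt{x}$ ($E{\left(x \right)} = \sqrt{2 x} = \sqrt{2} \sqrt{x}$)
$d{\left(Y \right)} = 1$ ($d{\left(Y \right)} = -4 - -5 = -4 + 5 = 1$)
$d^{3}{\left(E{\left(v{\left(-2,1 \right)} \right)} \right)} = 1^{3} = 1$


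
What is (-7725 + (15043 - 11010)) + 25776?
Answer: 22084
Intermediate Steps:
(-7725 + (15043 - 11010)) + 25776 = (-7725 + 4033) + 25776 = -3692 + 25776 = 22084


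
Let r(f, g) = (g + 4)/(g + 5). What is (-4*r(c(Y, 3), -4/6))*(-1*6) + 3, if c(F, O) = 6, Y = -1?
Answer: 279/13 ≈ 21.462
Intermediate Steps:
r(f, g) = (4 + g)/(5 + g)
(-4*r(c(Y, 3), -4/6))*(-1*6) + 3 = (-4*(4 - 4/6)/(5 - 4/6))*(-1*6) + 3 = -4*(4 - 4*1/6)/(5 - 4*1/6)*(-6) + 3 = -4*(4 - 2/3)/(5 - 2/3)*(-6) + 3 = -4*10/(13/3*3)*(-6) + 3 = -12*10/(13*3)*(-6) + 3 = -4*10/13*(-6) + 3 = -40/13*(-6) + 3 = 240/13 + 3 = 279/13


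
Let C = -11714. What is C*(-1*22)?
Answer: 257708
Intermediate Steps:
C*(-1*22) = -(-11714)*22 = -11714*(-22) = 257708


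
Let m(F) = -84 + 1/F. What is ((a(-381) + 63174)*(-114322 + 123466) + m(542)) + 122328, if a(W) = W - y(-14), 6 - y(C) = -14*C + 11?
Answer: 312267543961/542 ≈ 5.7614e+8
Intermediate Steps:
y(C) = -5 + 14*C (y(C) = 6 - (-14*C + 11) = 6 - (11 - 14*C) = 6 + (-11 + 14*C) = -5 + 14*C)
a(W) = 201 + W (a(W) = W - (-5 + 14*(-14)) = W - (-5 - 196) = W - 1*(-201) = W + 201 = 201 + W)
((a(-381) + 63174)*(-114322 + 123466) + m(542)) + 122328 = (((201 - 381) + 63174)*(-114322 + 123466) + (-84 + 1/542)) + 122328 = ((-180 + 63174)*9144 + (-84 + 1/542)) + 122328 = (62994*9144 - 45527/542) + 122328 = (576017136 - 45527/542) + 122328 = 312201242185/542 + 122328 = 312267543961/542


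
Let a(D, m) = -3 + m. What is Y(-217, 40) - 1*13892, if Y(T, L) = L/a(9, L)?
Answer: -513964/37 ≈ -13891.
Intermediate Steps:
Y(T, L) = L/(-3 + L)
Y(-217, 40) - 1*13892 = 40/(-3 + 40) - 1*13892 = 40/37 - 13892 = -513964/37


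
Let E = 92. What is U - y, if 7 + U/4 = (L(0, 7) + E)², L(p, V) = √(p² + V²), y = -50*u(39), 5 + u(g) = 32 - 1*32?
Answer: 38926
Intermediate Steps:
u(g) = -5 (u(g) = -5 + (32 - 1*32) = -5 + (32 - 32) = -5 + 0 = -5)
y = 250 (y = -50*(-5) = 250)
L(p, V) = √(V² + p²)
U = 39176 (U = -28 + 4*(√(7² + 0²) + 92)² = -28 + 4*(√(49 + 0) + 92)² = -28 + 4*(√49 + 92)² = -28 + 4*(7 + 92)² = -28 + 4*99² = -28 + 4*9801 = -28 + 39204 = 39176)
U - y = 39176 - 1*250 = 39176 - 250 = 38926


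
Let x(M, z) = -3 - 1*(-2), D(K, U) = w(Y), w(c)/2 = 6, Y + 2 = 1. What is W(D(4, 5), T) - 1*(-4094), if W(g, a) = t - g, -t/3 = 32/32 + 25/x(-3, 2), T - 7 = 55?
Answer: 4154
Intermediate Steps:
Y = -1 (Y = -2 + 1 = -1)
w(c) = 12 (w(c) = 2*6 = 12)
D(K, U) = 12
T = 62 (T = 7 + 55 = 62)
x(M, z) = -1 (x(M, z) = -3 + 2 = -1)
t = 72 (t = -3*(32/32 + 25/(-1)) = -3*(32*(1/32) + 25*(-1)) = -3*(1 - 25) = -3*(-24) = 72)
W(g, a) = 72 - g
W(D(4, 5), T) - 1*(-4094) = (72 - 1*12) - 1*(-4094) = (72 - 12) + 4094 = 60 + 4094 = 4154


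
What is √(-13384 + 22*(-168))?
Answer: 2*I*√4270 ≈ 130.69*I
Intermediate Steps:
√(-13384 + 22*(-168)) = √(-13384 - 3696) = √(-17080) = 2*I*√4270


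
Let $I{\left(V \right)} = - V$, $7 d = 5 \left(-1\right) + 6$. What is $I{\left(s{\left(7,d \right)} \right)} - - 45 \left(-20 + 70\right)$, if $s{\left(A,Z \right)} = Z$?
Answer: $\frac{15749}{7} \approx 2249.9$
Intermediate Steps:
$d = \frac{1}{7}$ ($d = \frac{5 \left(-1\right) + 6}{7} = \frac{-5 + 6}{7} = \frac{1}{7} \cdot 1 = \frac{1}{7} \approx 0.14286$)
$I{\left(s{\left(7,d \right)} \right)} - - 45 \left(-20 + 70\right) = \left(-1\right) \frac{1}{7} - - 45 \left(-20 + 70\right) = - \frac{1}{7} - \left(-45\right) 50 = - \frac{1}{7} - -2250 = - \frac{1}{7} + 2250 = \frac{15749}{7}$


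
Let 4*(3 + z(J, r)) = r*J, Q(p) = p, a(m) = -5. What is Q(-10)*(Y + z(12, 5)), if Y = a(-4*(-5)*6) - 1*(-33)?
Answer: -400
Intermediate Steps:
Y = 28 (Y = -5 - 1*(-33) = -5 + 33 = 28)
z(J, r) = -3 + J*r/4 (z(J, r) = -3 + (r*J)/4 = -3 + (J*r)/4 = -3 + J*r/4)
Q(-10)*(Y + z(12, 5)) = -10*(28 + (-3 + (1/4)*12*5)) = -10*(28 + (-3 + 15)) = -10*(28 + 12) = -10*40 = -400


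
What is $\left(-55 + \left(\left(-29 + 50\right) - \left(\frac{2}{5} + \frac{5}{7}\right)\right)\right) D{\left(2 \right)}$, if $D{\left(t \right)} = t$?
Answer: $- \frac{2458}{35} \approx -70.229$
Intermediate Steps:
$\left(-55 + \left(\left(-29 + 50\right) - \left(\frac{2}{5} + \frac{5}{7}\right)\right)\right) D{\left(2 \right)} = \left(-55 + \left(\left(-29 + 50\right) - \left(\frac{2}{5} + \frac{5}{7}\right)\right)\right) 2 = \left(-55 + \left(21 - \frac{39}{35}\right)\right) 2 = \left(-55 + \frac{696}{35}\right) 2 = \left(- \frac{1229}{35}\right) 2 = - \frac{2458}{35}$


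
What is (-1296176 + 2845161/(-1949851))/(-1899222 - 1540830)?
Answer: 2527352914937/6707588832252 ≈ 0.37679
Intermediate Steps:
(-1296176 + 2845161/(-1949851))/(-1899222 - 1540830) = (-1296176 + 2845161*(-1/1949851))/(-3440052) = (-1296176 - 2845161/1949851)*(-1/3440052) = -2527352914937/1949851*(-1/3440052) = 2527352914937/6707588832252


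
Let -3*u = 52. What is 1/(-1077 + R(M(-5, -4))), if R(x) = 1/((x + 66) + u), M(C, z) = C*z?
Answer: -206/221859 ≈ -0.00092852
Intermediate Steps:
u = -52/3 (u = -⅓*52 = -52/3 ≈ -17.333)
R(x) = 1/(146/3 + x) (R(x) = 1/((x + 66) - 52/3) = 1/((66 + x) - 52/3) = 1/(146/3 + x))
1/(-1077 + R(M(-5, -4))) = 1/(-1077 + 3/(146 + 3*(-5*(-4)))) = 1/(-1077 + 3/(146 + 3*20)) = 1/(-1077 + 3/(146 + 60)) = 1/(-1077 + 3/206) = 1/(-221859/206) = -206/221859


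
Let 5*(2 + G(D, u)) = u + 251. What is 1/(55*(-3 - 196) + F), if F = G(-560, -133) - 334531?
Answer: -5/1727272 ≈ -2.8947e-6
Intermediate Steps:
G(D, u) = 241/5 + u/5 (G(D, u) = -2 + (u + 251)/5 = -2 + (251 + u)/5 = -2 + (251/5 + u/5) = 241/5 + u/5)
F = -1672547/5 (F = (241/5 + (⅕)*(-133)) - 334531 = (241/5 - 133/5) - 334531 = 108/5 - 334531 = -1672547/5 ≈ -3.3451e+5)
1/(55*(-3 - 196) + F) = 1/(55*(-3 - 196) - 1672547/5) = 1/(55*(-199) - 1672547/5) = 1/(-10945 - 1672547/5) = 1/(-1727272/5) = -5/1727272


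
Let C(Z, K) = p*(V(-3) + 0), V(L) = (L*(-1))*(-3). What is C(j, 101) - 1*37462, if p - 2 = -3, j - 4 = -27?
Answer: -37453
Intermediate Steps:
j = -23 (j = 4 - 27 = -23)
p = -1 (p = 2 - 3 = -1)
V(L) = 3*L (V(L) = -L*(-3) = 3*L)
C(Z, K) = 9 (C(Z, K) = -(3*(-3) + 0) = -(-9 + 0) = -1*(-9) = 9)
C(j, 101) - 1*37462 = 9 - 1*37462 = 9 - 37462 = -37453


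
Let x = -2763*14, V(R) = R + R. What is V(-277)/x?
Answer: 277/19341 ≈ 0.014322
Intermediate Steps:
V(R) = 2*R
x = -38682
V(-277)/x = (2*(-277))/(-38682) = -554*(-1/38682) = 277/19341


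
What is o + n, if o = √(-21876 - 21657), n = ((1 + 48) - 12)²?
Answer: 1369 + 3*I*√4837 ≈ 1369.0 + 208.65*I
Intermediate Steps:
n = 1369 (n = (49 - 12)² = 37² = 1369)
o = 3*I*√4837 (o = √(-43533) = 3*I*√4837 ≈ 208.65*I)
o + n = 3*I*√4837 + 1369 = 1369 + 3*I*√4837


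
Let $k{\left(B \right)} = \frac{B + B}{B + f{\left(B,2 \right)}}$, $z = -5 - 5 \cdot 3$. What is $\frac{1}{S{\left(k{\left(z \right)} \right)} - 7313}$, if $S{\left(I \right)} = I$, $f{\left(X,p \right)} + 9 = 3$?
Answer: $- \frac{13}{95049} \approx -0.00013677$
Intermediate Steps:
$f{\left(X,p \right)} = -6$ ($f{\left(X,p \right)} = -9 + 3 = -6$)
$z = -20$ ($z = -5 - 15 = -20$)
$k{\left(B \right)} = \frac{2 B}{-6 + B}$ ($k{\left(B \right)} = \frac{B + B}{B - 6} = \frac{2 B}{-6 + B}$)
$\frac{1}{S{\left(k{\left(z \right)} \right)} - 7313} = \frac{1}{2 \left(-20\right) \frac{1}{-6 - 20} - 7313} = \frac{1}{2 \left(-20\right) \frac{1}{-26} - 7313} = \frac{1}{2 \left(-20\right) \left(- \frac{1}{26}\right) - 7313} = \frac{1}{\frac{20}{13} - 7313} = \frac{1}{- \frac{95049}{13}} = - \frac{13}{95049}$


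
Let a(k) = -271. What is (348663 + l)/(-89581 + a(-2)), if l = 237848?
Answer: -586511/89852 ≈ -6.5275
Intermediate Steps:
(348663 + l)/(-89581 + a(-2)) = (348663 + 237848)/(-89581 - 271) = 586511/(-89852) = 586511*(-1/89852) = -586511/89852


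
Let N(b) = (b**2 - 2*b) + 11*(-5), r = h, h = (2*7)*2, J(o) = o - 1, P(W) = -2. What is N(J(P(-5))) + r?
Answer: -12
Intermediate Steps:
J(o) = -1 + o
h = 28 (h = 14*2 = 28)
r = 28
N(b) = -55 + b**2 - 2*b (N(b) = (b**2 - 2*b) - 55 = -55 + b**2 - 2*b)
N(J(P(-5))) + r = (-55 + (-1 - 2)**2 - 2*(-1 - 2)) + 28 = (-55 + (-3)**2 - 2*(-3)) + 28 = (-55 + 9 + 6) + 28 = -40 + 28 = -12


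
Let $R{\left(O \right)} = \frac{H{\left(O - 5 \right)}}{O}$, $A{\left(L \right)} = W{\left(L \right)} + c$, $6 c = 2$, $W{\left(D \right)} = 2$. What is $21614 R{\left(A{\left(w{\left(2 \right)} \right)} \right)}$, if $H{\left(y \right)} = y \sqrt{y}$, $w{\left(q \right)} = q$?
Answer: $- \frac{345824 i \sqrt{6}}{21} \approx - 40338.0 i$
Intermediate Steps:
$H{\left(y \right)} = y^{\frac{3}{2}}$
$c = \frac{1}{3}$ ($c = \frac{1}{6} \cdot 2 = \frac{1}{3} \approx 0.33333$)
$A{\left(L \right)} = \frac{7}{3}$ ($A{\left(L \right)} = 2 + \frac{1}{3} = \frac{7}{3}$)
$R{\left(O \right)} = \frac{\left(-5 + O\right)^{\frac{3}{2}}}{O}$ ($R{\left(O \right)} = \frac{\left(O - 5\right)^{\frac{3}{2}}}{O} = \frac{\left(-5 + O\right)^{\frac{3}{2}}}{O}$)
$21614 R{\left(A{\left(w{\left(2 \right)} \right)} \right)} = 21614 \frac{\left(-5 + \frac{7}{3}\right)^{\frac{3}{2}}}{\frac{7}{3}} = 21614 \frac{3 \left(- \frac{8}{3}\right)^{\frac{3}{2}}}{7} = 21614 \frac{3 \left(- \frac{16 i \sqrt{6}}{9}\right)}{7} = 21614 \left(- \frac{16 i \sqrt{6}}{21}\right) = - \frac{345824 i \sqrt{6}}{21}$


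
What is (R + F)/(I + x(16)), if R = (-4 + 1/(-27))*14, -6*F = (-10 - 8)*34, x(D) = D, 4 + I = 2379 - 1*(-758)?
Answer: 1228/85023 ≈ 0.014443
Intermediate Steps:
I = 3133 (I = -4 + (2379 - 1*(-758)) = -4 + (2379 + 758) = -4 + 3137 = 3133)
F = 102 (F = -(-10 - 8)*34/6 = -(-3)*34 = -1/6*(-612) = 102)
R = -1526/27 (R = (-4 - 1/27)*14 = -109/27*14 = -1526/27 ≈ -56.518)
(R + F)/(I + x(16)) = (-1526/27 + 102)/(3133 + 16) = (1228/27)/3149 = (1228/27)*(1/3149) = 1228/85023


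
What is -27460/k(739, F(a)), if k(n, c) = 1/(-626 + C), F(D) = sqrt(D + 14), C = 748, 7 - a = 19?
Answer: -3350120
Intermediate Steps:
a = -12 (a = 7 - 1*19 = 7 - 19 = -12)
F(D) = sqrt(14 + D)
k(n, c) = 1/122 (k(n, c) = 1/(-626 + 748) = 1/122)
-27460/k(739, F(a)) = -27460/1/122 = -27460*122 = -3350120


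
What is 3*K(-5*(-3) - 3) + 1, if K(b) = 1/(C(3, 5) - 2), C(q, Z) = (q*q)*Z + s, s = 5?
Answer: 17/16 ≈ 1.0625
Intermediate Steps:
C(q, Z) = 5 + Z*q**2 (C(q, Z) = (q*q)*Z + 5 = q**2*Z + 5 = Z*q**2 + 5 = 5 + Z*q**2)
K(b) = 1/48 (K(b) = 1/((5 + 5*3**2) - 2) = 1/((5 + 5*9) - 2) = 1/((5 + 45) - 2) = 1/(50 - 2) = 1/48)
3*K(-5*(-3) - 3) + 1 = 3*(1/48) + 1 = 1/16 + 1 = 17/16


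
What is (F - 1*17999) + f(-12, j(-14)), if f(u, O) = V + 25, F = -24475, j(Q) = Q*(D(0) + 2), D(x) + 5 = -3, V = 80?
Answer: -42369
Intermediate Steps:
D(x) = -8 (D(x) = -5 - 3 = -8)
j(Q) = -6*Q (j(Q) = Q*(-8 + 2) = Q*(-6) = -6*Q)
f(u, O) = 105 (f(u, O) = 80 + 25 = 105)
(F - 1*17999) + f(-12, j(-14)) = (-24475 - 1*17999) + 105 = (-24475 - 17999) + 105 = -42474 + 105 = -42369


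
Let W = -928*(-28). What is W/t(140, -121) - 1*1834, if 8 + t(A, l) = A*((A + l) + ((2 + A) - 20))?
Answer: -9040626/4933 ≈ -1832.7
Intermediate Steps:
W = 25984
t(A, l) = -8 + A*(-18 + l + 2*A) (t(A, l) = -8 + A*((A + l) + ((2 + A) - 20)) = -8 + A*((A + l) + (-18 + A)) = -8 + A*(-18 + l + 2*A))
W/t(140, -121) - 1*1834 = 25984/(-8 - 18*140 + 2*140² + 140*(-121)) - 1*1834 = 25984/(-8 - 2520 + 2*19600 - 16940) - 1834 = 25984/(-8 - 2520 + 39200 - 16940) - 1834 = 25984/19732 - 1834 = 25984*(1/19732) - 1834 = 6496/4933 - 1834 = -9040626/4933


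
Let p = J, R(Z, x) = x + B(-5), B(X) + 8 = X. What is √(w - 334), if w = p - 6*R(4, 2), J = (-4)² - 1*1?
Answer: I*√253 ≈ 15.906*I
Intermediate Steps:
B(X) = -8 + X
R(Z, x) = -13 + x (R(Z, x) = x + (-8 - 5) = x - 13 = -13 + x)
J = 15 (J = 16 - 1 = 15)
p = 15
w = 81 (w = 15 - 6*(-13 + 2) = 15 - 6*(-11) = 15 + 66 = 81)
√(w - 334) = √(81 - 334) = √(-253) = I*√253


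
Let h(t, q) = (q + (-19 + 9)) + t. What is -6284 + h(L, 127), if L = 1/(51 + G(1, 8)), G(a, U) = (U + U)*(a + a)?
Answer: -511860/83 ≈ -6167.0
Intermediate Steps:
G(a, U) = 4*U*a (G(a, U) = (2*U)*(2*a) = 4*U*a)
L = 1/83 (L = 1/(51 + 4*8*1) = 1/(51 + 32) = 1/83 ≈ 0.012048)
h(t, q) = -10 + q + t (h(t, q) = (q - 10) + t = (-10 + q) + t = -10 + q + t)
-6284 + h(L, 127) = -6284 + (-10 + 127 + 1/83) = -6284 + 9712/83 = -511860/83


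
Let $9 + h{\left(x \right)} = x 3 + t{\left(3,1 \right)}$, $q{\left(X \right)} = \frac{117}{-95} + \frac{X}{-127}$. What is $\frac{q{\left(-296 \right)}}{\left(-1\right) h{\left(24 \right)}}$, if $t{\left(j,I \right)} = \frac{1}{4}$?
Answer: $- \frac{53044}{3052445} \approx -0.017378$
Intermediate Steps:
$t{\left(j,I \right)} = \frac{1}{4}$
$q{\left(X \right)} = - \frac{117}{95} - \frac{X}{127}$ ($q{\left(X \right)} = 117 \left(- \frac{1}{95}\right) + X \left(- \frac{1}{127}\right) = - \frac{117}{95} - \frac{X}{127}$)
$h{\left(x \right)} = - \frac{35}{4} + 3 x$ ($h{\left(x \right)} = -9 + \left(x 3 + \frac{1}{4}\right) = -9 + \left(3 x + \frac{1}{4}\right) = -9 + \left(\frac{1}{4} + 3 x\right) = - \frac{35}{4} + 3 x$)
$\frac{q{\left(-296 \right)}}{\left(-1\right) h{\left(24 \right)}} = \frac{- \frac{117}{95} - - \frac{296}{127}}{\left(-1\right) \left(- \frac{35}{4} + 3 \cdot 24\right)} = \frac{- \frac{117}{95} + \frac{296}{127}}{\left(-1\right) \left(- \frac{35}{4} + 72\right)} = \frac{13261}{12065 \left(\left(-1\right) \frac{253}{4}\right)} = \frac{13261}{12065 \left(- \frac{253}{4}\right)} = \frac{13261}{12065} \left(- \frac{4}{253}\right) = - \frac{53044}{3052445}$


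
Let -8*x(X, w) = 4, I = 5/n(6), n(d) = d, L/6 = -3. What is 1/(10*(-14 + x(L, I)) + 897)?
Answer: 1/752 ≈ 0.0013298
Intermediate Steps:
L = -18 (L = 6*(-3) = -18)
I = ⅚ (I = 5/6 = 5*(⅙) = ⅚ ≈ 0.83333)
x(X, w) = -½ (x(X, w) = -⅛*4 = -½)
1/(10*(-14 + x(L, I)) + 897) = 1/(10*(-14 - ½) + 897) = 1/(10*(-29/2) + 897) = 1/(-145 + 897) = 1/752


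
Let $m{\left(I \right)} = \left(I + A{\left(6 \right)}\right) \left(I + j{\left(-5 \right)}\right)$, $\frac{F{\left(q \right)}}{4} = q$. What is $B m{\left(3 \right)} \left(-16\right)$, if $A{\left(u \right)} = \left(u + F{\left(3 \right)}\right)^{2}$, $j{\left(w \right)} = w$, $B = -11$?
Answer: $-115104$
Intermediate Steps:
$F{\left(q \right)} = 4 q$
$A{\left(u \right)} = \left(12 + u\right)^{2}$ ($A{\left(u \right)} = \left(u + 4 \cdot 3\right)^{2} = \left(u + 12\right)^{2} = \left(12 + u\right)^{2}$)
$m{\left(I \right)} = \left(-5 + I\right) \left(324 + I\right)$ ($m{\left(I \right)} = \left(I + \left(12 + 6\right)^{2}\right) \left(I - 5\right) = \left(I + 18^{2}\right) \left(-5 + I\right) = \left(I + 324\right) \left(-5 + I\right) = \left(324 + I\right) \left(-5 + I\right) = \left(-5 + I\right) \left(324 + I\right)$)
$B m{\left(3 \right)} \left(-16\right) = - 11 \left(-1620 + 3^{2} + 319 \cdot 3\right) \left(-16\right) = - 11 \left(-1620 + 9 + 957\right) \left(-16\right) = \left(-11\right) \left(-654\right) \left(-16\right) = 7194 \left(-16\right) = -115104$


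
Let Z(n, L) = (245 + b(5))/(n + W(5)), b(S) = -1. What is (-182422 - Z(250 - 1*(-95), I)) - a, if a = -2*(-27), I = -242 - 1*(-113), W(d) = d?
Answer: -31933422/175 ≈ -1.8248e+5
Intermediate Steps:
I = -129 (I = -242 + 113 = -129)
Z(n, L) = 244/(5 + n) (Z(n, L) = (245 - 1)/(n + 5) = 244/(5 + n))
a = 54
(-182422 - Z(250 - 1*(-95), I)) - a = (-182422 - 244/(5 + (250 - 1*(-95)))) - 1*54 = (-182422 - 244/(5 + (250 + 95))) - 54 = (-182422 - 244/(5 + 345)) - 54 = (-182422 - 244/350) - 54 = (-182422 - 1*122/175) - 54 = (-182422 - 122/175) - 54 = -31923972/175 - 54 = -31933422/175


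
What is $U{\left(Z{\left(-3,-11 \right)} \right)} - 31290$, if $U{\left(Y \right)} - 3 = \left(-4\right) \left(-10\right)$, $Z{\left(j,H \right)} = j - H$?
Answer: $-31247$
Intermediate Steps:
$U{\left(Y \right)} = 43$ ($U{\left(Y \right)} = 3 - -40 = 3 + 40 = 43$)
$U{\left(Z{\left(-3,-11 \right)} \right)} - 31290 = 43 - 31290 = -31247$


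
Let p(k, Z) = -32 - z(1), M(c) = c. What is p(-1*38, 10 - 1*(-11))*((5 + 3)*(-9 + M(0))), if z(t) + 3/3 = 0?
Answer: 2232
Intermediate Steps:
z(t) = -1 (z(t) = -1 + 0 = -1)
p(k, Z) = -31 (p(k, Z) = -32 - 1*(-1) = -32 + 1 = -31)
p(-1*38, 10 - 1*(-11))*((5 + 3)*(-9 + M(0))) = -31*(5 + 3)*(-9 + 0) = -248*(-9) = -31*(-72) = 2232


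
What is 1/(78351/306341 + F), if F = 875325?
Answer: 43763/38306859168 ≈ 1.1424e-6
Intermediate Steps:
1/(78351/306341 + F) = 1/(78351/306341 + 875325) = 1/(78351*(1/306341) + 875325) = 1/(11193/43763 + 875325) = 1/(38306859168/43763) = 43763/38306859168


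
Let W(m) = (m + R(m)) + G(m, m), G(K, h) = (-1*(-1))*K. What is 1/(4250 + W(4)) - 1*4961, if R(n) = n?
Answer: -21143781/4262 ≈ -4961.0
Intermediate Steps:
G(K, h) = K (G(K, h) = 1*K = K)
W(m) = 3*m (W(m) = (m + m) + m = 2*m + m = 3*m)
1/(4250 + W(4)) - 1*4961 = 1/(4250 + 3*4) - 1*4961 = 1/(4250 + 12) - 4961 = 1/4262 - 4961 = -21143781/4262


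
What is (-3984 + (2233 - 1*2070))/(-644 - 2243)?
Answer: 3821/2887 ≈ 1.3235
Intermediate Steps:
(-3984 + (2233 - 1*2070))/(-644 - 2243) = (-3984 + (2233 - 2070))/(-2887) = (-3984 + 163)*(-1/2887) = -3821*(-1/2887) = 3821/2887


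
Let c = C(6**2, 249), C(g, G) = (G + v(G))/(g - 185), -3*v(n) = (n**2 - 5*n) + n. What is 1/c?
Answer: 149/20086 ≈ 0.0074181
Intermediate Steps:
v(n) = -n**2/3 + 4*n/3 (v(n) = -((n**2 - 5*n) + n)/3 = -(n**2 - 4*n)/3 = -n**2/3 + 4*n/3)
C(g, G) = (G + G*(4 - G)/3)/(-185 + g) (C(g, G) = (G + G*(4 - G)/3)/(g - 185) = (G + G*(4 - G)/3)/(-185 + g))
c = 20086/149 (c = (1/3)*249*(7 - 1*249)/(-185 + 6**2) = (1/3)*249*(7 - 249)/(-185 + 36) = (1/3)*249*(-242)/(-149) = (1/3)*249*(-1/149)*(-242) = 20086/149 ≈ 134.81)
1/c = 1/(20086/149) = 149/20086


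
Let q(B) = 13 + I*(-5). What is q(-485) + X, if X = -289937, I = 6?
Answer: -289954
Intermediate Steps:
q(B) = -17 (q(B) = 13 + 6*(-5) = 13 - 30 = -17)
q(-485) + X = -17 - 289937 = -289954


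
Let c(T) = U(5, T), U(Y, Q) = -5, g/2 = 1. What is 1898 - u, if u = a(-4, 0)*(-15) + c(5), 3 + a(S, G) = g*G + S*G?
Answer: 1858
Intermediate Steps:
g = 2 (g = 2*1 = 2)
c(T) = -5
a(S, G) = -3 + 2*G + G*S (a(S, G) = -3 + (2*G + S*G) = -3 + (2*G + G*S) = -3 + 2*G + G*S)
u = 40 (u = (-3 + 2*0 + 0*(-4))*(-15) - 5 = (-3 + 0 + 0)*(-15) - 5 = -3*(-15) - 5 = 45 - 5 = 40)
1898 - u = 1898 - 1*40 = 1898 - 40 = 1858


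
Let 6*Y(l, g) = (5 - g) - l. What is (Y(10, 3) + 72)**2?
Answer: 44944/9 ≈ 4993.8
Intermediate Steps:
Y(l, g) = 5/6 - g/6 - l/6 (Y(l, g) = ((5 - g) - l)/6 = (5 - g - l)/6 = 5/6 - g/6 - l/6)
(Y(10, 3) + 72)**2 = ((5/6 - 1/6*3 - 1/6*10) + 72)**2 = ((5/6 - 1/2 - 5/3) + 72)**2 = (-4/3 + 72)**2 = (212/3)**2 = 44944/9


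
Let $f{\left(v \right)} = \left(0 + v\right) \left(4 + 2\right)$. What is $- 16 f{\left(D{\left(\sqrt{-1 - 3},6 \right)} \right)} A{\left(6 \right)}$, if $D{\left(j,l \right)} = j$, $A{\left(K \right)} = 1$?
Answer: $- 192 i \approx - 192.0 i$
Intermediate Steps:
$f{\left(v \right)} = 6 v$ ($f{\left(v \right)} = v 6 = 6 v$)
$- 16 f{\left(D{\left(\sqrt{-1 - 3},6 \right)} \right)} A{\left(6 \right)} = - 16 \cdot 6 \sqrt{-1 - 3} \cdot 1 = - 16 \cdot 6 \sqrt{-4} \cdot 1 = - 16 \cdot 6 \cdot 2 i 1 = - 16 \cdot 12 i 1 = - 192 i 1 = - 192 i$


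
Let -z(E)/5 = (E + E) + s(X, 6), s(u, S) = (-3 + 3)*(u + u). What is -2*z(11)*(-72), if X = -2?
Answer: -15840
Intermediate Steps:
s(u, S) = 0 (s(u, S) = 0*(2*u) = 0)
z(E) = -10*E (z(E) = -5*((E + E) + 0) = -5*(2*E + 0) = -10*E)
-2*z(11)*(-72) = -(-20)*11*(-72) = -2*(-110)*(-72) = 220*(-72) = -15840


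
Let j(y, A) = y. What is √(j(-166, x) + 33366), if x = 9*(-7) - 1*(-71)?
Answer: 20*√83 ≈ 182.21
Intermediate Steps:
x = 8 (x = -63 + 71 = 8)
√(j(-166, x) + 33366) = √(-166 + 33366) = √33200 = 20*√83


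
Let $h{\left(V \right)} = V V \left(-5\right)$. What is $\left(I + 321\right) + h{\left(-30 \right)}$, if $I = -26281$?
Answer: $-30460$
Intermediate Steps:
$h{\left(V \right)} = - 5 V^{2}$ ($h{\left(V \right)} = V^{2} \left(-5\right) = - 5 V^{2}$)
$\left(I + 321\right) + h{\left(-30 \right)} = \left(-26281 + 321\right) - 5 \left(-30\right)^{2} = -25960 - 4500 = -30460$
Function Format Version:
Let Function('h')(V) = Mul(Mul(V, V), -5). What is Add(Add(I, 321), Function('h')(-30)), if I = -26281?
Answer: -30460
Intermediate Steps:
Function('h')(V) = Mul(-5, Pow(V, 2)) (Function('h')(V) = Mul(Pow(V, 2), -5) = Mul(-5, Pow(V, 2)))
Add(Add(I, 321), Function('h')(-30)) = Add(Add(-26281, 321), Mul(-5, Pow(-30, 2))) = Add(-25960, Mul(-5, 900)) = Add(-25960, -4500) = -30460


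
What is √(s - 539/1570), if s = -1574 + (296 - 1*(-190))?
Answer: I*√2682657430/1570 ≈ 32.99*I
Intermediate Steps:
s = -1088 (s = -1574 + (296 + 190) = -1574 + 486 = -1088)
√(s - 539/1570) = √(-1088 - 539/1570) = √(-1708699/1570) = I*√2682657430/1570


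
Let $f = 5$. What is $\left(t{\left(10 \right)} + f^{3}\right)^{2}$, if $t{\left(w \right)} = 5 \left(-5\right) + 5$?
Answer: $11025$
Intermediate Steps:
$t{\left(w \right)} = -20$ ($t{\left(w \right)} = -25 + 5 = -20$)
$\left(t{\left(10 \right)} + f^{3}\right)^{2} = \left(-20 + 5^{3}\right)^{2} = \left(-20 + 125\right)^{2} = 105^{2} = 11025$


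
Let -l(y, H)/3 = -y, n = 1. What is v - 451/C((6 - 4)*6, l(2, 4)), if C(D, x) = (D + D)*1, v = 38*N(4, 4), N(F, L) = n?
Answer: 461/24 ≈ 19.208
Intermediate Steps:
N(F, L) = 1
v = 38 (v = 38*1 = 38)
l(y, H) = 3*y (l(y, H) = -(-3)*y = 3*y)
C(D, x) = 2*D (C(D, x) = (2*D)*1 = 2*D)
v - 451/C((6 - 4)*6, l(2, 4)) = 38 - 451*1/(12*(6 - 4)) = 38 - 451/(2*(2*6)) = 38 - 451/(2*12) = 38 - 451/24 = 461/24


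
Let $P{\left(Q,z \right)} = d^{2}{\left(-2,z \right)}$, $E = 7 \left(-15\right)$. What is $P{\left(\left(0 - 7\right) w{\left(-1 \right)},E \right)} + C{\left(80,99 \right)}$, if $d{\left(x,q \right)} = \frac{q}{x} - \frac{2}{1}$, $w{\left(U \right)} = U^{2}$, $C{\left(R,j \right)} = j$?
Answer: $\frac{10597}{4} \approx 2649.3$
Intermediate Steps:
$E = -105$
$d{\left(x,q \right)} = -2 + \frac{q}{x}$ ($d{\left(x,q \right)} = \frac{q}{x} - 2 = -2 + \frac{q}{x}$)
$P{\left(Q,z \right)} = \left(-2 - \frac{z}{2}\right)^{2}$ ($P{\left(Q,z \right)} = \left(-2 + \frac{z}{-2}\right)^{2} = \left(-2 + z \left(- \frac{1}{2}\right)\right)^{2} = \left(-2 - \frac{z}{2}\right)^{2}$)
$P{\left(\left(0 - 7\right) w{\left(-1 \right)},E \right)} + C{\left(80,99 \right)} = \frac{\left(4 - 105\right)^{2}}{4} + 99 = \frac{\left(-101\right)^{2}}{4} + 99 = \frac{1}{4} \cdot 10201 + 99 = \frac{10201}{4} + 99 = \frac{10597}{4}$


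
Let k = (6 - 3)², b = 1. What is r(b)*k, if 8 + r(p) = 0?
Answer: -72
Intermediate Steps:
r(p) = -8 (r(p) = -8 + 0 = -8)
k = 9 (k = 3² = 9)
r(b)*k = -8*9 = -72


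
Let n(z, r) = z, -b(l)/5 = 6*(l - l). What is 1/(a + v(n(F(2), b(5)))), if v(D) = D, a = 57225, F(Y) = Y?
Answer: 1/57227 ≈ 1.7474e-5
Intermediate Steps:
b(l) = 0 (b(l) = -30*(l - l) = -30*0 = -5*0 = 0)
1/(a + v(n(F(2), b(5)))) = 1/(57225 + 2) = 1/57227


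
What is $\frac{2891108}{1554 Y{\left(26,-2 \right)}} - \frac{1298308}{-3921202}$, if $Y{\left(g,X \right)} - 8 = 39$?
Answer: $\frac{2857861072880}{71599187919} \approx 39.915$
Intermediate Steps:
$Y{\left(g,X \right)} = 47$ ($Y{\left(g,X \right)} = 8 + 39 = 47$)
$\frac{2891108}{1554 Y{\left(26,-2 \right)}} - \frac{1298308}{-3921202} = \frac{2891108}{1554 \cdot 47} - \frac{1298308}{-3921202} = \frac{2891108}{73038} - - \frac{649154}{1960601} = 2891108 \cdot \frac{1}{73038} + \frac{649154}{1960601} = \frac{1445554}{36519} + \frac{649154}{1960601} = \frac{2857861072880}{71599187919}$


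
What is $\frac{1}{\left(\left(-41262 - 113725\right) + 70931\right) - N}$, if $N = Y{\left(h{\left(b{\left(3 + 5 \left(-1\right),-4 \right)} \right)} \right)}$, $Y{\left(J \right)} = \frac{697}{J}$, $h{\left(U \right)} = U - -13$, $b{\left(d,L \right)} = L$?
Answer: $- \frac{9}{757201} \approx -1.1886 \cdot 10^{-5}$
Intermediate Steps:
$h{\left(U \right)} = 13 + U$ ($h{\left(U \right)} = U + 13 = 13 + U$)
$N = \frac{697}{9}$ ($N = \frac{697}{13 - 4} = \frac{697}{9} \approx 77.444$)
$\frac{1}{\left(\left(-41262 - 113725\right) + 70931\right) - N} = \frac{1}{\left(\left(-41262 - 113725\right) + 70931\right) - \frac{697}{9}} = \frac{1}{\left(-154987 + 70931\right) - \frac{697}{9}} = \frac{1}{-84056 - \frac{697}{9}} = \frac{1}{- \frac{757201}{9}} = - \frac{9}{757201}$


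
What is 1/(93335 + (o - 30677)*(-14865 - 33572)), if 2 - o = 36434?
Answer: 1/3250651968 ≈ 3.0763e-10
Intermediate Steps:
o = -36432 (o = 2 - 1*36434 = 2 - 36434 = -36432)
1/(93335 + (o - 30677)*(-14865 - 33572)) = 1/(93335 + (-36432 - 30677)*(-14865 - 33572)) = 1/(93335 - 67109*(-48437)) = 1/(93335 + 3250558633) = 1/3250651968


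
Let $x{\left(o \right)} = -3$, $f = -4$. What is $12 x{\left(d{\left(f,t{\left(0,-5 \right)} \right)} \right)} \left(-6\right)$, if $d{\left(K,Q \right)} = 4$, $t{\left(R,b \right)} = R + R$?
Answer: $216$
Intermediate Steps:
$t{\left(R,b \right)} = 2 R$
$12 x{\left(d{\left(f,t{\left(0,-5 \right)} \right)} \right)} \left(-6\right) = 12 \left(-3\right) \left(-6\right) = \left(-36\right) \left(-6\right) = 216$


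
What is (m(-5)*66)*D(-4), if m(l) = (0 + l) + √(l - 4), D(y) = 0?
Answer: 0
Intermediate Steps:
m(l) = l + √(-4 + l)
(m(-5)*66)*D(-4) = ((-5 + √(-4 - 5))*66)*0 = ((-5 + √(-9))*66)*0 = ((-5 + 3*I)*66)*0 = (-330 + 198*I)*0 = 0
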